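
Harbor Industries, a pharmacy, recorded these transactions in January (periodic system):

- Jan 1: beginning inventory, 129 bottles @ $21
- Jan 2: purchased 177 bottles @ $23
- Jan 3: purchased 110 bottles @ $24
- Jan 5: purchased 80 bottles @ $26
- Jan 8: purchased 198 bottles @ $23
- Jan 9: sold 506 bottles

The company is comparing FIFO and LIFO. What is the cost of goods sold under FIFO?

COGS = $11,730

FIFO COGS: 129 @ $21 + 177 @ $23 + 110 @ $24 + 80 @ $26 + 10 @ $23 = $11,730
LIFO COGS: 198 @ $23 + 80 @ $26 + 110 @ $24 + 118 @ $23 = $11,988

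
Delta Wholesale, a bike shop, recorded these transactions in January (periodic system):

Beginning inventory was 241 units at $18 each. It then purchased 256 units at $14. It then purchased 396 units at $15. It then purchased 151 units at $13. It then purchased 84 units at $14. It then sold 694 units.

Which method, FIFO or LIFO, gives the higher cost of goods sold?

FIFO COGS: 241 @ $18 + 256 @ $14 + 197 @ $15 = $10,877
LIFO COGS: 84 @ $14 + 151 @ $13 + 396 @ $15 + 63 @ $14 = $9,961

FIFO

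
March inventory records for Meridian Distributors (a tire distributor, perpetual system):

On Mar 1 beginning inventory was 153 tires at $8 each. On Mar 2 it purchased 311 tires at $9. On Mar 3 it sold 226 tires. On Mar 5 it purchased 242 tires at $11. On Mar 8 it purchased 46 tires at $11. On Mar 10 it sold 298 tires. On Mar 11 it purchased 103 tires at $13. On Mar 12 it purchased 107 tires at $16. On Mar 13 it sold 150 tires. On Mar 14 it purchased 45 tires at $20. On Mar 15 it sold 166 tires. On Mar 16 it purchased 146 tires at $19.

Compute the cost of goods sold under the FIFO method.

COGS = $8,335

Mar 3, 226 sold [FIFO — oldest first]: 153 @ $8 + 73 @ $9 = $1,881
Mar 10, 298 sold [FIFO — oldest first]: 238 @ $9 + 60 @ $11 = $2,802
Mar 13, 150 sold [FIFO — oldest first]: 150 @ $11 = $1,650
Mar 15, 166 sold [FIFO — oldest first]: 32 @ $11 + 46 @ $11 + 88 @ $13 = $2,002
Total COGS = $1,881 + $2,802 + $1,650 + $2,002 = $8,335
Ending inventory: 15 @ $13 + 107 @ $16 + 45 @ $20 + 146 @ $19 = $5,581
Check: goods available $13,916 = COGS $8,335 + ending $5,581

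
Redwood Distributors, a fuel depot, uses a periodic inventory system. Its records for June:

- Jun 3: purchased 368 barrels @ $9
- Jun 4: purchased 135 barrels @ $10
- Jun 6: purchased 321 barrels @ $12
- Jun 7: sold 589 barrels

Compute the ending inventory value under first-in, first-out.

Jun 7, 589 sold [FIFO — oldest first]: 368 @ $9 + 135 @ $10 + 86 @ $12 = $5,694
Ending inventory: 235 @ $12 = $2,820

Ending inventory = $2,820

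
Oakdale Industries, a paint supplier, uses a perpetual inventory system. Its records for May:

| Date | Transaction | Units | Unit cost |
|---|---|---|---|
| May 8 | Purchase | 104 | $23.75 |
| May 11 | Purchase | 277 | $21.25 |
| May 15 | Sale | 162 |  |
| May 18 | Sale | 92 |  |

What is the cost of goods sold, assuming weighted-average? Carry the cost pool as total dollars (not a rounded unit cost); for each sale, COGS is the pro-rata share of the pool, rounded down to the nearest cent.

COGS = $5,570.83

After May 8: 104 on hand, pool $2,470.00 (≈ $23.7500 each)
After May 11: 381 on hand, pool $8,356.25 (≈ $21.9324 each)
May 15, sell 162: 162/381 × $8,356.25 → $3,553.05
May 18, sell 92: 92/219 × $4,803.20 → $2,017.78
Total COGS = $3,553.05 + $2,017.78 = $5,570.83
Ending inventory (cost pool remaining) = $2,785.42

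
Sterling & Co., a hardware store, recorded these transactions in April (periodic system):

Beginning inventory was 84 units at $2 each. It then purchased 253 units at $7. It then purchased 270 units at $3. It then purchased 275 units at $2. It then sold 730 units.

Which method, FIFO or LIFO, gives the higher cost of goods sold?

FIFO

FIFO COGS: 84 @ $2 + 253 @ $7 + 270 @ $3 + 123 @ $2 = $2,995
LIFO COGS: 275 @ $2 + 270 @ $3 + 185 @ $7 = $2,655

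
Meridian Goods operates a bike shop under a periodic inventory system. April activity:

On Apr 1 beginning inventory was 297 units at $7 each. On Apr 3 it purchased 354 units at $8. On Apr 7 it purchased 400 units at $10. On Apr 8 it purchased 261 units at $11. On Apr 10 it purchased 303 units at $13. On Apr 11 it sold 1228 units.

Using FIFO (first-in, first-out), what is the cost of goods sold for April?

COGS = $10,858

Apr 11, 1228 sold [FIFO — oldest first]: 297 @ $7 + 354 @ $8 + 400 @ $10 + 177 @ $11 = $10,858
Ending inventory: 84 @ $11 + 303 @ $13 = $4,863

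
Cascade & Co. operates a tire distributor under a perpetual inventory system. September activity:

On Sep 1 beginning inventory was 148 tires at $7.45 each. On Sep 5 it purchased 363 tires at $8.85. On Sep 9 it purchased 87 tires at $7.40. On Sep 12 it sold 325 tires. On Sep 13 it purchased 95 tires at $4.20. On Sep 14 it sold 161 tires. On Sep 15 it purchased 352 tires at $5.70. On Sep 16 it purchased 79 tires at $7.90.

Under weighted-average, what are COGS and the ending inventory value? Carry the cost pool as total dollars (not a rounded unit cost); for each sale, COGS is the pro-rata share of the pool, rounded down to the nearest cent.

COGS = $3,860.08; ending inventory = $4,128.37

After Sep 1: 148 on hand, pool $1,102.60 (≈ $7.4500 each)
After Sep 5: 511 on hand, pool $4,315.15 (≈ $8.4445 each)
After Sep 9: 598 on hand, pool $4,958.95 (≈ $8.2926 each)
Sep 12, sell 325: 325/598 × $4,958.95 → $2,695.08
After Sep 13: 368 on hand, pool $2,662.87 (≈ $7.2361 each)
Sep 14, sell 161: 161/368 × $2,662.87 → $1,165.00
After Sep 15: 559 on hand, pool $3,504.27 (≈ $6.2688 each)
After Sep 16: 638 on hand, pool $4,128.37 (≈ $6.4708 each)
Total COGS = $2,695.08 + $1,165.00 = $3,860.08
Ending inventory (cost pool remaining) = $4,128.37
Check: goods available $7,988.45 = COGS $3,860.08 + ending $4,128.37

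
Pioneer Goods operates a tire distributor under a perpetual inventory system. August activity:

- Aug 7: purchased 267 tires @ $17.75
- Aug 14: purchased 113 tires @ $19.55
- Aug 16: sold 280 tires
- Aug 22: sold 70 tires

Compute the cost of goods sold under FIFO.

Aug 16, 280 sold [FIFO — oldest first]: 267 @ $17.75 + 13 @ $19.55 = $4,993.40
Aug 22, 70 sold [FIFO — oldest first]: 70 @ $19.55 = $1,368.50
Total COGS = $4,993.40 + $1,368.50 = $6,361.90
Ending inventory: 30 @ $19.55 = $586.50

COGS = $6,361.90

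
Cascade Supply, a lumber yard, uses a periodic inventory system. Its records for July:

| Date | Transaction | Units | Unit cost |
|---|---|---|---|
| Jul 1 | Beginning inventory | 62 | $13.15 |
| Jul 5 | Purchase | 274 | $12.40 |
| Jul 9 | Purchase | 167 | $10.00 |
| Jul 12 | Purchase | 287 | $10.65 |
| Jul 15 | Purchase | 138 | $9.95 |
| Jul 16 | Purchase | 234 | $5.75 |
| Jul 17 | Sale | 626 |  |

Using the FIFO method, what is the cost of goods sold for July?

Jul 17, 626 sold [FIFO — oldest first]: 62 @ $13.15 + 274 @ $12.40 + 167 @ $10.00 + 123 @ $10.65 = $7,192.85
Ending inventory: 164 @ $10.65 + 138 @ $9.95 + 234 @ $5.75 = $4,465.20

COGS = $7,192.85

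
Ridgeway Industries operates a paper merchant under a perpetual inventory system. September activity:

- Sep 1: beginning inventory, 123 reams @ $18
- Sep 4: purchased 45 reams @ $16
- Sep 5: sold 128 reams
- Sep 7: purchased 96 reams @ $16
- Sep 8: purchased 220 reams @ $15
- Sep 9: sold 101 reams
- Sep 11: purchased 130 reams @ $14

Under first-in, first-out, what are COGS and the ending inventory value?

Sep 5, 128 sold [FIFO — oldest first]: 123 @ $18 + 5 @ $16 = $2,294
Sep 9, 101 sold [FIFO — oldest first]: 40 @ $16 + 61 @ $16 = $1,616
Total COGS = $2,294 + $1,616 = $3,910
Ending inventory: 35 @ $16 + 220 @ $15 + 130 @ $14 = $5,680

COGS = $3,910; ending inventory = $5,680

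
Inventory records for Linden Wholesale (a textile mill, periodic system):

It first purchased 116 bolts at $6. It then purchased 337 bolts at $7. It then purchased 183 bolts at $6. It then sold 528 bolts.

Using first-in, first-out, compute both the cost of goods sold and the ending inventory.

Sale 1 (528) [FIFO — oldest first]: 116 @ $6 + 337 @ $7 + 75 @ $6 = $3,505
Ending inventory: 108 @ $6 = $648

COGS = $3,505; ending inventory = $648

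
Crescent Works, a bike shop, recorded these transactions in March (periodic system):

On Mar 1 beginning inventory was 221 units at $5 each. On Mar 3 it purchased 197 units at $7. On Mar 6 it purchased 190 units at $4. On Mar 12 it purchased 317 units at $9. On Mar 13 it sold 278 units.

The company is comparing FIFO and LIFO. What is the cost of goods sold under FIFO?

COGS = $1,504

FIFO COGS: 221 @ $5 + 57 @ $7 = $1,504
LIFO COGS: 278 @ $9 = $2,502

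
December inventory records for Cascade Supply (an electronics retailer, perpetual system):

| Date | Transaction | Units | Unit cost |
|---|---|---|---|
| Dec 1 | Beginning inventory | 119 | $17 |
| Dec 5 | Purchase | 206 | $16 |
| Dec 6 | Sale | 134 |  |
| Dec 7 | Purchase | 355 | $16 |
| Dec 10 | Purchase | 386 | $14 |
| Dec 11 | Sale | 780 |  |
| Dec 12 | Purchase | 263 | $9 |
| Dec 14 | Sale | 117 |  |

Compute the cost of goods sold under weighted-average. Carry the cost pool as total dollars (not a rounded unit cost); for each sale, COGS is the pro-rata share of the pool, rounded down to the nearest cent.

After Dec 1: 119 on hand, pool $2,023.00 (≈ $17.0000 each)
After Dec 5: 325 on hand, pool $5,319.00 (≈ $16.3662 each)
Dec 6, sell 134: 134/325 × $5,319.00 → $2,193.06
After Dec 7: 546 on hand, pool $8,805.94 (≈ $16.1281 each)
After Dec 10: 932 on hand, pool $14,209.94 (≈ $15.2467 each)
Dec 11, sell 780: 780/932 × $14,209.94 → $11,892.43
After Dec 12: 415 on hand, pool $4,684.51 (≈ $11.2880 each)
Dec 14, sell 117: 117/415 × $4,684.51 → $1,320.69
Total COGS = $2,193.06 + $11,892.43 + $1,320.69 = $15,406.18
Ending inventory (cost pool remaining) = $3,363.82

COGS = $15,406.18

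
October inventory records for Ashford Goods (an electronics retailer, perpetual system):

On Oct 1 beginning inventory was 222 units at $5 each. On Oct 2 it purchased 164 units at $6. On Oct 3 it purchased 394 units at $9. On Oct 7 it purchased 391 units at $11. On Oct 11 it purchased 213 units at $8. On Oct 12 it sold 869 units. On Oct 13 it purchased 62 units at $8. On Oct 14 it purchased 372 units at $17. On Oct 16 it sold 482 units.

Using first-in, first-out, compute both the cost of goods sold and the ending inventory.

COGS = $11,381; ending inventory = $7,084

Oct 12, 869 sold [FIFO — oldest first]: 222 @ $5 + 164 @ $6 + 394 @ $9 + 89 @ $11 = $6,619
Oct 16, 482 sold [FIFO — oldest first]: 302 @ $11 + 180 @ $8 = $4,762
Total COGS = $6,619 + $4,762 = $11,381
Ending inventory: 33 @ $8 + 62 @ $8 + 372 @ $17 = $7,084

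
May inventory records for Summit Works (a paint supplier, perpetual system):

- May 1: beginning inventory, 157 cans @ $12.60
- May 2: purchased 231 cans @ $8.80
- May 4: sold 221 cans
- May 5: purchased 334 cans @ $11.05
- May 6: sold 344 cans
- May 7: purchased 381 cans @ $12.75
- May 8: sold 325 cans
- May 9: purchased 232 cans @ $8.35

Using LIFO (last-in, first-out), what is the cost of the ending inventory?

May 4, 221 sold [LIFO — newest first]: 221 @ $8.80 = $1,944.80
May 6, 344 sold [LIFO — newest first]: 334 @ $11.05 + 10 @ $8.80 = $3,778.70
May 8, 325 sold [LIFO — newest first]: 325 @ $12.75 = $4,143.75
Total COGS = $1,944.80 + $3,778.70 + $4,143.75 = $9,867.25
Ending inventory: 157 @ $12.60 + 56 @ $12.75 + 232 @ $8.35 = $4,629.40
Check: goods available $14,496.65 = COGS $9,867.25 + ending $4,629.40

Ending inventory = $4,629.40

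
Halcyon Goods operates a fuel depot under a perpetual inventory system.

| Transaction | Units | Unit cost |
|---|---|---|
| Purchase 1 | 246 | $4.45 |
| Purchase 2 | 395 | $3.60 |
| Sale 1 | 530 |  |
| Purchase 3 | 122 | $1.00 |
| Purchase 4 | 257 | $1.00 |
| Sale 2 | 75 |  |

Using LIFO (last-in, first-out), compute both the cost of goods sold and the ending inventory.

COGS = $2,097.75; ending inventory = $797.95

Sale 1 (530) [LIFO — newest first]: 395 @ $3.60 + 135 @ $4.45 = $2,022.75
Sale 2 (75) [LIFO — newest first]: 75 @ $1.00 = $75.00
Total COGS = $2,022.75 + $75.00 = $2,097.75
Ending inventory: 111 @ $4.45 + 122 @ $1.00 + 182 @ $1.00 = $797.95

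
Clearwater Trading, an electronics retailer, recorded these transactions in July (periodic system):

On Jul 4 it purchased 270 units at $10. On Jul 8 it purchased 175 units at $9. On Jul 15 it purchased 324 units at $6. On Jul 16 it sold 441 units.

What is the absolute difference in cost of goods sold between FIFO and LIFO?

FIFO COGS: 270 @ $10 + 171 @ $9 = $4,239
LIFO COGS: 324 @ $6 + 117 @ $9 = $2,997
Difference = |$4,239 − $2,997| = $1,242

$1,242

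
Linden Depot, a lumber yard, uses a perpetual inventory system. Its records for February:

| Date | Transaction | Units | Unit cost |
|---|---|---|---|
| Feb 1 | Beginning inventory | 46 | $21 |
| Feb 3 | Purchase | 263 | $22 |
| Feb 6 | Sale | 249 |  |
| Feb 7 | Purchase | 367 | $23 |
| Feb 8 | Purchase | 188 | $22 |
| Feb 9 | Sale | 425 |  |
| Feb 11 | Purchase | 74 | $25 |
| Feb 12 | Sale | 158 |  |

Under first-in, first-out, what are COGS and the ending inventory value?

Feb 6, 249 sold [FIFO — oldest first]: 46 @ $21 + 203 @ $22 = $5,432
Feb 9, 425 sold [FIFO — oldest first]: 60 @ $22 + 365 @ $23 = $9,715
Feb 12, 158 sold [FIFO — oldest first]: 2 @ $23 + 156 @ $22 = $3,478
Total COGS = $5,432 + $9,715 + $3,478 = $18,625
Ending inventory: 32 @ $22 + 74 @ $25 = $2,554

COGS = $18,625; ending inventory = $2,554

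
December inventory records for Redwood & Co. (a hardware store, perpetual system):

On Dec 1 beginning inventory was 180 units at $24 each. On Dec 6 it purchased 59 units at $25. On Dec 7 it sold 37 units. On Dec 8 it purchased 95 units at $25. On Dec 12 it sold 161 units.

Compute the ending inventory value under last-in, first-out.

Ending inventory = $3,264

Dec 7, 37 sold [LIFO — newest first]: 37 @ $25 = $925
Dec 12, 161 sold [LIFO — newest first]: 95 @ $25 + 22 @ $25 + 44 @ $24 = $3,981
Total COGS = $925 + $3,981 = $4,906
Ending inventory: 136 @ $24 = $3,264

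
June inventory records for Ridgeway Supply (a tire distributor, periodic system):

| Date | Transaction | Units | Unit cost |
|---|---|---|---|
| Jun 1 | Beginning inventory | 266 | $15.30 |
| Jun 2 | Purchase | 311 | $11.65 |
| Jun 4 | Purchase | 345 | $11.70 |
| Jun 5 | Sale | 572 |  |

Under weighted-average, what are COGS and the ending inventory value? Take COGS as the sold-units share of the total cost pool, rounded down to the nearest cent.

COGS = $7,276.83; ending inventory = $4,452.62

Jun 5, sell 572: 572/922 × $11,729.45 → $7,276.83
Ending inventory (cost pool remaining) = $4,452.62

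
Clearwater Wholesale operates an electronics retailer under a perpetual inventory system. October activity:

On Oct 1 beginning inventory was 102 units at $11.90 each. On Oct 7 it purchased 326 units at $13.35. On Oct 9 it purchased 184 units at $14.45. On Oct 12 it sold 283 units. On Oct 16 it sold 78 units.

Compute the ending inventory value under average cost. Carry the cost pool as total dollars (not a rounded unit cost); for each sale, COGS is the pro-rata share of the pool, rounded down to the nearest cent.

Ending inventory = $3,373.21

After Oct 1: 102 on hand, pool $1,213.80 (≈ $11.9000 each)
After Oct 7: 428 on hand, pool $5,565.90 (≈ $13.0044 each)
After Oct 9: 612 on hand, pool $8,224.70 (≈ $13.4391 each)
Oct 12, sell 283: 283/612 × $8,224.70 → $3,803.25
Oct 16, sell 78: 78/329 × $4,421.45 → $1,048.24
Total COGS = $3,803.25 + $1,048.24 = $4,851.49
Ending inventory (cost pool remaining) = $3,373.21
Check: goods available $8,224.70 = COGS $4,851.49 + ending $3,373.21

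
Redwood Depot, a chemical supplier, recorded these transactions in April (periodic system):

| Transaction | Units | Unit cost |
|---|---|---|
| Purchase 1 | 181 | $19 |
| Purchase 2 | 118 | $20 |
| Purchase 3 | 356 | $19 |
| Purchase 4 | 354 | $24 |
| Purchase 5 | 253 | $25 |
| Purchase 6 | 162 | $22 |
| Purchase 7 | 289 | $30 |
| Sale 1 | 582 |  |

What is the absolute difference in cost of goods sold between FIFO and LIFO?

$4,333

FIFO COGS: 181 @ $19 + 118 @ $20 + 283 @ $19 = $11,176
LIFO COGS: 289 @ $30 + 162 @ $22 + 131 @ $25 = $15,509
Difference = |$11,176 − $15,509| = $4,333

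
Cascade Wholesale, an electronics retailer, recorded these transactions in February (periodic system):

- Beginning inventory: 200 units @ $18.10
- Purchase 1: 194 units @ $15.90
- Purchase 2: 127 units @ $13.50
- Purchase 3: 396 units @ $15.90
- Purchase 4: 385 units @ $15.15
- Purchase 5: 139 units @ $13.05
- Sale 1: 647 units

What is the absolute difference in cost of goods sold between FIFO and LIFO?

$820.10

FIFO COGS: 200 @ $18.10 + 194 @ $15.90 + 127 @ $13.50 + 126 @ $15.90 = $10,422.50
LIFO COGS: 139 @ $13.05 + 385 @ $15.15 + 123 @ $15.90 = $9,602.40
Difference = |$10,422.50 − $9,602.40| = $820.10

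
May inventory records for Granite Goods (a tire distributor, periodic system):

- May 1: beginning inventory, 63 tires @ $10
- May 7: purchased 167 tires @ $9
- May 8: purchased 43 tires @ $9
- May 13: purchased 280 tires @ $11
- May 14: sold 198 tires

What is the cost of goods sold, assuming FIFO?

May 14, 198 sold [FIFO — oldest first]: 63 @ $10 + 135 @ $9 = $1,845
Ending inventory: 32 @ $9 + 43 @ $9 + 280 @ $11 = $3,755
Check: goods available $5,600 = COGS $1,845 + ending $3,755

COGS = $1,845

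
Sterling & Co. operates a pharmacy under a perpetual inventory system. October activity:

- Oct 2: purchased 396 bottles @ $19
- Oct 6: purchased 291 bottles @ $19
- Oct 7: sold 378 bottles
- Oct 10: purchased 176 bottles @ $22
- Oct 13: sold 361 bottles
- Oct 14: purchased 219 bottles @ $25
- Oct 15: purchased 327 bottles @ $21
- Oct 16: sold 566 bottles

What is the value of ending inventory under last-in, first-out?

Ending inventory = $1,976

Oct 7, 378 sold [LIFO — newest first]: 291 @ $19 + 87 @ $19 = $7,182
Oct 13, 361 sold [LIFO — newest first]: 176 @ $22 + 185 @ $19 = $7,387
Oct 16, 566 sold [LIFO — newest first]: 327 @ $21 + 219 @ $25 + 20 @ $19 = $12,722
Total COGS = $7,182 + $7,387 + $12,722 = $27,291
Ending inventory: 104 @ $19 = $1,976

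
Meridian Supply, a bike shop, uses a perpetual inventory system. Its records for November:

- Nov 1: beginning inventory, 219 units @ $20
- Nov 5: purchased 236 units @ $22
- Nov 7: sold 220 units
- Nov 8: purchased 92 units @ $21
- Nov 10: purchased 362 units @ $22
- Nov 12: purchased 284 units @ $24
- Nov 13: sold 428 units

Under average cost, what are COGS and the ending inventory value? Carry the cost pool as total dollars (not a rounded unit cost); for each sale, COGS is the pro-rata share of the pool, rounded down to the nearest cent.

COGS = $14,154.08; ending inventory = $12,129.92

After Nov 1: 219 on hand, pool $4,380.00 (≈ $20.0000 each)
After Nov 5: 455 on hand, pool $9,572.00 (≈ $21.0374 each)
Nov 7, sell 220: 220/455 × $9,572.00 → $4,628.21
After Nov 8: 327 on hand, pool $6,875.79 (≈ $21.0269 each)
After Nov 10: 689 on hand, pool $14,839.79 (≈ $21.5382 each)
After Nov 12: 973 on hand, pool $21,655.79 (≈ $22.2567 each)
Nov 13, sell 428: 428/973 × $21,655.79 → $9,525.87
Total COGS = $4,628.21 + $9,525.87 = $14,154.08
Ending inventory (cost pool remaining) = $12,129.92
Check: goods available $26,284.00 = COGS $14,154.08 + ending $12,129.92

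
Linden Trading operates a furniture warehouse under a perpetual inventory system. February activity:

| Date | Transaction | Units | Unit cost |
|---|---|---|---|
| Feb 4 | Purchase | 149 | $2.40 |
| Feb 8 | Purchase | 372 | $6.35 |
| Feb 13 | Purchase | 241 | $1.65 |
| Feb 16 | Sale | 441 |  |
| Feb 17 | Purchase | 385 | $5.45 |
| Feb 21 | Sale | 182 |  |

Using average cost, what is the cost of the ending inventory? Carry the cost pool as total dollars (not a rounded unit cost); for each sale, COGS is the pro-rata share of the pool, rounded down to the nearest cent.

Ending inventory = $2,532.06

After Feb 4: 149 on hand, pool $357.60 (≈ $2.4000 each)
After Feb 8: 521 on hand, pool $2,719.80 (≈ $5.2203 each)
After Feb 13: 762 on hand, pool $3,117.45 (≈ $4.0911 each)
Feb 16, sell 441: 441/762 × $3,117.45 → $1,804.19
After Feb 17: 706 on hand, pool $3,411.51 (≈ $4.8322 each)
Feb 21, sell 182: 182/706 × $3,411.51 → $879.45
Total COGS = $1,804.19 + $879.45 = $2,683.64
Ending inventory (cost pool remaining) = $2,532.06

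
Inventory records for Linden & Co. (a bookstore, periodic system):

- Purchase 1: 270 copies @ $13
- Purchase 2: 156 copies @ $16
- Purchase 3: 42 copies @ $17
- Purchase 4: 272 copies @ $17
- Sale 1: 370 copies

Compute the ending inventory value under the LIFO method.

Sale 1 (370) [LIFO — newest first]: 272 @ $17 + 42 @ $17 + 56 @ $16 = $6,234
Ending inventory: 270 @ $13 + 100 @ $16 = $5,110
Check: goods available $11,344 = COGS $6,234 + ending $5,110

Ending inventory = $5,110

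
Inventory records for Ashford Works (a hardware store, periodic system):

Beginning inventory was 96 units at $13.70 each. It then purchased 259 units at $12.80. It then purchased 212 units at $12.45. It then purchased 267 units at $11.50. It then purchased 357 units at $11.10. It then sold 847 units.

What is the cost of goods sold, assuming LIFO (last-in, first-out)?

Sale 1 (847) [LIFO — newest first]: 357 @ $11.10 + 267 @ $11.50 + 212 @ $12.45 + 11 @ $12.80 = $9,813.40
Ending inventory: 96 @ $13.70 + 248 @ $12.80 = $4,489.60

COGS = $9,813.40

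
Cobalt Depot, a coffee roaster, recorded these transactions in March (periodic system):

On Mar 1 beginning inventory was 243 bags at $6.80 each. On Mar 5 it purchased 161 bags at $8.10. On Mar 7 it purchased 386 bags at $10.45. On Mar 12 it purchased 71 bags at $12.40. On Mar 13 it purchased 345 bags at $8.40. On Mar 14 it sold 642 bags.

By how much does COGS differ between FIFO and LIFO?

FIFO COGS: 243 @ $6.80 + 161 @ $8.10 + 238 @ $10.45 = $5,443.60
LIFO COGS: 345 @ $8.40 + 71 @ $12.40 + 226 @ $10.45 = $6,140.10
Difference = |$5,443.60 − $6,140.10| = $696.50

$696.50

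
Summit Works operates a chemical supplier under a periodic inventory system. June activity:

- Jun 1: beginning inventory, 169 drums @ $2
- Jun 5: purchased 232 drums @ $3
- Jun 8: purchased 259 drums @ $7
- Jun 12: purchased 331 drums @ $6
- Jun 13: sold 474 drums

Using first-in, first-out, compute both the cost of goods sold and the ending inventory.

Jun 13, 474 sold [FIFO — oldest first]: 169 @ $2 + 232 @ $3 + 73 @ $7 = $1,545
Ending inventory: 186 @ $7 + 331 @ $6 = $3,288

COGS = $1,545; ending inventory = $3,288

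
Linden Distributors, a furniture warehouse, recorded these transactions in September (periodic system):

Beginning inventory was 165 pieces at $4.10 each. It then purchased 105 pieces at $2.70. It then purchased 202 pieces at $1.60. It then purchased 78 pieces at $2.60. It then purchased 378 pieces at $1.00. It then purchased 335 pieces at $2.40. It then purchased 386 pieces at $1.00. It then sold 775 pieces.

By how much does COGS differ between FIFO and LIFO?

$467.00

FIFO COGS: 165 @ $4.10 + 105 @ $2.70 + 202 @ $1.60 + 78 @ $2.60 + 225 @ $1.00 = $1,711.00
LIFO COGS: 386 @ $1.00 + 335 @ $2.40 + 54 @ $1.00 = $1,244.00
Difference = |$1,711.00 − $1,244.00| = $467.00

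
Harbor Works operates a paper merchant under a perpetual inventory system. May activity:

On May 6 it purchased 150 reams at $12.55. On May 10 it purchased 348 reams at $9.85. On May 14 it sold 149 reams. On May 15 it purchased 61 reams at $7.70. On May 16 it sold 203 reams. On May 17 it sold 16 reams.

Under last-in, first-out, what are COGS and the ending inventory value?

COGS = $3,493.65; ending inventory = $2,286.35

May 14, 149 sold [LIFO — newest first]: 149 @ $9.85 = $1,467.65
May 16, 203 sold [LIFO — newest first]: 61 @ $7.70 + 142 @ $9.85 = $1,868.40
May 17, 16 sold [LIFO — newest first]: 16 @ $9.85 = $157.60
Total COGS = $1,467.65 + $1,868.40 + $157.60 = $3,493.65
Ending inventory: 150 @ $12.55 + 41 @ $9.85 = $2,286.35
Check: goods available $5,780.00 = COGS $3,493.65 + ending $2,286.35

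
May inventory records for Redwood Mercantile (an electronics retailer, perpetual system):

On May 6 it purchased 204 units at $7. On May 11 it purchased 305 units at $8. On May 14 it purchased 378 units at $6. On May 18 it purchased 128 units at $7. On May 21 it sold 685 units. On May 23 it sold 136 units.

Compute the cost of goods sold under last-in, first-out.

May 21, 685 sold [LIFO — newest first]: 128 @ $7 + 378 @ $6 + 179 @ $8 = $4,596
May 23, 136 sold [LIFO — newest first]: 126 @ $8 + 10 @ $7 = $1,078
Total COGS = $4,596 + $1,078 = $5,674
Ending inventory: 194 @ $7 = $1,358
Check: goods available $7,032 = COGS $5,674 + ending $1,358

COGS = $5,674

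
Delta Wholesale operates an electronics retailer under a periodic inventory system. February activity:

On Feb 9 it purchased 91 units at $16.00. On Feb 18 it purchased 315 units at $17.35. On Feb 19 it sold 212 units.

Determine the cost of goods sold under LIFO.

COGS = $3,678.20

Feb 19, 212 sold [LIFO — newest first]: 212 @ $17.35 = $3,678.20
Ending inventory: 91 @ $16.00 + 103 @ $17.35 = $3,243.05
Check: goods available $6,921.25 = COGS $3,678.20 + ending $3,243.05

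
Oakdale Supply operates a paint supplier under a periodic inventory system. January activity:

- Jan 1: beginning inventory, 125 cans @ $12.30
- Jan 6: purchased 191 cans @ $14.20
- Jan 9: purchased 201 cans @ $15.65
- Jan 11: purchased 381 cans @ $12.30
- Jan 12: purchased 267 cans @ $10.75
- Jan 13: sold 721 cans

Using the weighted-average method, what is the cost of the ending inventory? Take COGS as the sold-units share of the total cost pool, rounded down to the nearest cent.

Jan 13, sell 721: 721/1165 × $14,951.90 → $9,253.49
Ending inventory (cost pool remaining) = $5,698.41
Check: goods available $14,951.90 = COGS $9,253.49 + ending $5,698.41

Ending inventory = $5,698.41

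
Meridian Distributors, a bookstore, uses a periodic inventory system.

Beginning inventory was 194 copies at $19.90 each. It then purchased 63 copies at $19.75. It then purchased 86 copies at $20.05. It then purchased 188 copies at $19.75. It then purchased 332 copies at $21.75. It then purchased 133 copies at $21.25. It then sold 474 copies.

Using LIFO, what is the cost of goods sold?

Sale 1 (474) [LIFO — newest first]: 133 @ $21.25 + 332 @ $21.75 + 9 @ $19.75 = $10,225.00
Ending inventory: 194 @ $19.90 + 63 @ $19.75 + 86 @ $20.05 + 179 @ $19.75 = $10,364.40
Check: goods available $20,589.40 = COGS $10,225.00 + ending $10,364.40

COGS = $10,225.00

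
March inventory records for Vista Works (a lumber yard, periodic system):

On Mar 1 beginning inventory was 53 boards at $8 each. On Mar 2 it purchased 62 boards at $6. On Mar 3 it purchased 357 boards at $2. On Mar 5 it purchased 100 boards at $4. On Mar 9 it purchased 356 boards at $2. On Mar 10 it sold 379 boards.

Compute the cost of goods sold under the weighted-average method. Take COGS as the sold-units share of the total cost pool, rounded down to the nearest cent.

COGS = $1,070.83

Mar 10, sell 379: 379/928 × $2,622.00 → $1,070.83
Ending inventory (cost pool remaining) = $1,551.17
Check: goods available $2,622.00 = COGS $1,070.83 + ending $1,551.17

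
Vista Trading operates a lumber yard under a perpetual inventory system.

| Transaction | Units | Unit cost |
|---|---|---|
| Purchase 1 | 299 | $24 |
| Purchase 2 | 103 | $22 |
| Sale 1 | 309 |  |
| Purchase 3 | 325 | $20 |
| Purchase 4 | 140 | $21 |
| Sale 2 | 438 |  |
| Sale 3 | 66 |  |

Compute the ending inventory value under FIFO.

Ending inventory = $1,134

Sale 1 (309) [FIFO — oldest first]: 299 @ $24 + 10 @ $22 = $7,396
Sale 2 (438) [FIFO — oldest first]: 93 @ $22 + 325 @ $20 + 20 @ $21 = $8,966
Sale 3 (66) [FIFO — oldest first]: 66 @ $21 = $1,386
Total COGS = $7,396 + $8,966 + $1,386 = $17,748
Ending inventory: 54 @ $21 = $1,134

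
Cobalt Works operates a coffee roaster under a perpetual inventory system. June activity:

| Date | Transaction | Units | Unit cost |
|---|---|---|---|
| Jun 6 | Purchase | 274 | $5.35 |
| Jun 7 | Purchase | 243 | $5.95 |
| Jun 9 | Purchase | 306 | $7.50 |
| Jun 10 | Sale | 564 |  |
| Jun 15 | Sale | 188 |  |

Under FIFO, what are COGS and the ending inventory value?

COGS = $4,674.25; ending inventory = $532.50

Jun 10, 564 sold [FIFO — oldest first]: 274 @ $5.35 + 243 @ $5.95 + 47 @ $7.50 = $3,264.25
Jun 15, 188 sold [FIFO — oldest first]: 188 @ $7.50 = $1,410.00
Total COGS = $3,264.25 + $1,410.00 = $4,674.25
Ending inventory: 71 @ $7.50 = $532.50
Check: goods available $5,206.75 = COGS $4,674.25 + ending $532.50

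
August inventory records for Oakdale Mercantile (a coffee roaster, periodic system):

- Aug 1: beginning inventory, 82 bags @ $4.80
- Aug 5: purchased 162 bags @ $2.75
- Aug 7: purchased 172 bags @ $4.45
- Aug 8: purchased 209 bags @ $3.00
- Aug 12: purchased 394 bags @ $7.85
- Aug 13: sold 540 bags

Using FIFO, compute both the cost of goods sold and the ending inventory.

Aug 13, 540 sold [FIFO — oldest first]: 82 @ $4.80 + 162 @ $2.75 + 172 @ $4.45 + 124 @ $3.00 = $1,976.50
Ending inventory: 85 @ $3.00 + 394 @ $7.85 = $3,347.90
Check: goods available $5,324.40 = COGS $1,976.50 + ending $3,347.90

COGS = $1,976.50; ending inventory = $3,347.90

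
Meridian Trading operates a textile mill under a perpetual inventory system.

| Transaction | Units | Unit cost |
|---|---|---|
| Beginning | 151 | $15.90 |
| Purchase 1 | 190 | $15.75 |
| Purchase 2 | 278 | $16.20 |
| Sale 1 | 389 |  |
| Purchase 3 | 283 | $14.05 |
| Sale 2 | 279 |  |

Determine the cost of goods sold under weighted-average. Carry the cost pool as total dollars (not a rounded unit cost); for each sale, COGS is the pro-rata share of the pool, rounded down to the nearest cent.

After Beginning: 151 on hand, pool $2,400.90 (≈ $15.9000 each)
After Purchase 1: 341 on hand, pool $5,393.40 (≈ $15.8164 each)
After Purchase 2: 619 on hand, pool $9,897.00 (≈ $15.9887 each)
Sale 1, sell 389: 389/619 × $9,897.00 → $6,219.60
After Purchase 3: 513 on hand, pool $7,653.55 (≈ $14.9192 each)
Sale 2, sell 279: 279/513 × $7,653.55 → $4,162.45
Total COGS = $6,219.60 + $4,162.45 = $10,382.05
Ending inventory (cost pool remaining) = $3,491.10

COGS = $10,382.05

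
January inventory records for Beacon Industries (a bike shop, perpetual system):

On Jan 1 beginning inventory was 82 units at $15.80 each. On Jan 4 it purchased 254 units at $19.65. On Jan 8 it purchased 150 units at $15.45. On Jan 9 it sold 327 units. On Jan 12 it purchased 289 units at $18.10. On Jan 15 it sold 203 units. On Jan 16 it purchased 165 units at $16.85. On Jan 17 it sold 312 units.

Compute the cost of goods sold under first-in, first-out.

COGS = $14,964.05

Jan 9, 327 sold [FIFO — oldest first]: 82 @ $15.80 + 245 @ $19.65 = $6,109.85
Jan 15, 203 sold [FIFO — oldest first]: 9 @ $19.65 + 150 @ $15.45 + 44 @ $18.10 = $3,290.75
Jan 17, 312 sold [FIFO — oldest first]: 245 @ $18.10 + 67 @ $16.85 = $5,563.45
Total COGS = $6,109.85 + $3,290.75 + $5,563.45 = $14,964.05
Ending inventory: 98 @ $16.85 = $1,651.30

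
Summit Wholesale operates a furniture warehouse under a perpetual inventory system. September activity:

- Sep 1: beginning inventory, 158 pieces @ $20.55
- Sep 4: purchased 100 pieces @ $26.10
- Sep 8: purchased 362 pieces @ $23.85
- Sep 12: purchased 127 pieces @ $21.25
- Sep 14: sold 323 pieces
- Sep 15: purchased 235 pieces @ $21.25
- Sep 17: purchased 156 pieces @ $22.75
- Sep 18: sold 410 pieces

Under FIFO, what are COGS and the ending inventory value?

COGS = $16,891.85; ending inventory = $8,840.25

Sep 14, 323 sold [FIFO — oldest first]: 158 @ $20.55 + 100 @ $26.10 + 65 @ $23.85 = $7,407.15
Sep 18, 410 sold [FIFO — oldest first]: 297 @ $23.85 + 113 @ $21.25 = $9,484.70
Total COGS = $7,407.15 + $9,484.70 = $16,891.85
Ending inventory: 14 @ $21.25 + 235 @ $21.25 + 156 @ $22.75 = $8,840.25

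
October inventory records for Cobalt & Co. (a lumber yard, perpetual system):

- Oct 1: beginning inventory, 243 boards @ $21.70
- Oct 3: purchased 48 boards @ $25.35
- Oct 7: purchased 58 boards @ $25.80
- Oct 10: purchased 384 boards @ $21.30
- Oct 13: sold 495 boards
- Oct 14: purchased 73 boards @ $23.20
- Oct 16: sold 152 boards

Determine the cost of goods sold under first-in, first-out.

Oct 13, 495 sold [FIFO — oldest first]: 243 @ $21.70 + 48 @ $25.35 + 58 @ $25.80 + 146 @ $21.30 = $11,096.10
Oct 16, 152 sold [FIFO — oldest first]: 152 @ $21.30 = $3,237.60
Total COGS = $11,096.10 + $3,237.60 = $14,333.70
Ending inventory: 86 @ $21.30 + 73 @ $23.20 = $3,525.40
Check: goods available $17,859.10 = COGS $14,333.70 + ending $3,525.40

COGS = $14,333.70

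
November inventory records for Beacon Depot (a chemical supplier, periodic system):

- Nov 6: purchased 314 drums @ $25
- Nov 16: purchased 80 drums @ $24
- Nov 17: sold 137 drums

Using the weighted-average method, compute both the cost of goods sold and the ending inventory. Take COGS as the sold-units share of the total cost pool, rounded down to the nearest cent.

COGS = $3,397.18; ending inventory = $6,372.82

Nov 17, sell 137: 137/394 × $9,770.00 → $3,397.18
Ending inventory (cost pool remaining) = $6,372.82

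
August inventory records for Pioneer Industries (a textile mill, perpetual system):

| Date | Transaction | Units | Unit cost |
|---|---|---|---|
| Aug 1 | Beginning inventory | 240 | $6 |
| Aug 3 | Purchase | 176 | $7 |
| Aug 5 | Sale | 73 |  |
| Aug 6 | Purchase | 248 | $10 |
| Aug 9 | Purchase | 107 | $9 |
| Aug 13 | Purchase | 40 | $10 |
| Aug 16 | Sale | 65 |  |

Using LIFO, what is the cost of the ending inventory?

Ending inventory = $5,379

Aug 5, 73 sold [LIFO — newest first]: 73 @ $7 = $511
Aug 16, 65 sold [LIFO — newest first]: 40 @ $10 + 25 @ $9 = $625
Total COGS = $511 + $625 = $1,136
Ending inventory: 240 @ $6 + 103 @ $7 + 248 @ $10 + 82 @ $9 = $5,379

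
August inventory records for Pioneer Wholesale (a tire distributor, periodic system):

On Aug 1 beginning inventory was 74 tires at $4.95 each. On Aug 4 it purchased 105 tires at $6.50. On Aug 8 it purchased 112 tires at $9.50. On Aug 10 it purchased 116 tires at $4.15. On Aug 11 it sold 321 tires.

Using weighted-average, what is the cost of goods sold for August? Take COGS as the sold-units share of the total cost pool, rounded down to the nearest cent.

Aug 11, sell 321: 321/407 × $2,594.20 → $2,046.03
Ending inventory (cost pool remaining) = $548.17

COGS = $2,046.03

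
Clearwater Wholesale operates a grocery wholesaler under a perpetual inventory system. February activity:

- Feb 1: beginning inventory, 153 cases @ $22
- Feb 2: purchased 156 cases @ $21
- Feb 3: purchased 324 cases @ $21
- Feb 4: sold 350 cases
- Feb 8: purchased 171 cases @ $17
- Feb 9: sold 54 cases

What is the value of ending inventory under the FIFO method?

Ending inventory = $7,716

Feb 4, 350 sold [FIFO — oldest first]: 153 @ $22 + 156 @ $21 + 41 @ $21 = $7,503
Feb 9, 54 sold [FIFO — oldest first]: 54 @ $21 = $1,134
Total COGS = $7,503 + $1,134 = $8,637
Ending inventory: 229 @ $21 + 171 @ $17 = $7,716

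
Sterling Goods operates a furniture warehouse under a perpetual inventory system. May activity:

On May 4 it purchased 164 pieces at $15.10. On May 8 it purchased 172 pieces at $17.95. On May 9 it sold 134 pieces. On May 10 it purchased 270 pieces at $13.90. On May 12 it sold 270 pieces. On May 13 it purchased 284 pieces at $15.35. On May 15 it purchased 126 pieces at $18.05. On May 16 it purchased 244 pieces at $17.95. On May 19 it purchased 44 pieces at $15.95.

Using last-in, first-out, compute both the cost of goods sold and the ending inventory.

COGS = $6,158.30; ending inventory = $14,873.80

May 9, 134 sold [LIFO — newest first]: 134 @ $17.95 = $2,405.30
May 12, 270 sold [LIFO — newest first]: 270 @ $13.90 = $3,753.00
Total COGS = $2,405.30 + $3,753.00 = $6,158.30
Ending inventory: 164 @ $15.10 + 38 @ $17.95 + 284 @ $15.35 + 126 @ $18.05 + 244 @ $17.95 + 44 @ $15.95 = $14,873.80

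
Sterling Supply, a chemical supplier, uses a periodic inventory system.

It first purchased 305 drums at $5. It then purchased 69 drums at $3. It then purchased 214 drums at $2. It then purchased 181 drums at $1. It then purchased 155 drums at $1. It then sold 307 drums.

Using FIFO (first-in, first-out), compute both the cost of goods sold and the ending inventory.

COGS = $1,531; ending inventory = $965

Sale 1 (307) [FIFO — oldest first]: 305 @ $5 + 2 @ $3 = $1,531
Ending inventory: 67 @ $3 + 214 @ $2 + 181 @ $1 + 155 @ $1 = $965
Check: goods available $2,496 = COGS $1,531 + ending $965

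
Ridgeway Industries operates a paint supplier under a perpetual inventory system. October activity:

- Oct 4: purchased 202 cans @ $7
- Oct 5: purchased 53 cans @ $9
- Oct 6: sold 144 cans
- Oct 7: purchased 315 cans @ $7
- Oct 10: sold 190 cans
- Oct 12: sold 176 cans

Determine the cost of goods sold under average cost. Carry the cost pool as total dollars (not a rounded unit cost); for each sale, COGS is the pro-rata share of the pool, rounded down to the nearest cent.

After Oct 4: 202 on hand, pool $1,414.00 (≈ $7.0000 each)
After Oct 5: 255 on hand, pool $1,891.00 (≈ $7.4157 each)
Oct 6, sell 144: 144/255 × $1,891.00 → $1,067.85
After Oct 7: 426 on hand, pool $3,028.15 (≈ $7.1083 each)
Oct 10, sell 190: 190/426 × $3,028.15 → $1,350.58
Oct 12, sell 176: 176/236 × $1,677.57 → $1,251.06
Total COGS = $1,067.85 + $1,350.58 + $1,251.06 = $3,669.49
Ending inventory (cost pool remaining) = $426.51
Check: goods available $4,096.00 = COGS $3,669.49 + ending $426.51

COGS = $3,669.49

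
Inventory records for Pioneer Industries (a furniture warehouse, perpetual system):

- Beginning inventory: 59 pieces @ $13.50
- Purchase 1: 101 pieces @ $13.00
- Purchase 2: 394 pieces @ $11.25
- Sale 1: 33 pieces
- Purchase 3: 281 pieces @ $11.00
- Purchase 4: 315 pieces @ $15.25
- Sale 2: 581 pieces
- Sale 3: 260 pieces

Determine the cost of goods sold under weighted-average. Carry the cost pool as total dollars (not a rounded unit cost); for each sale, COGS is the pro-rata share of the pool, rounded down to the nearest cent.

COGS = $10,965.84

After Beginning: 59 on hand, pool $796.50 (≈ $13.5000 each)
After Purchase 1: 160 on hand, pool $2,109.50 (≈ $13.1844 each)
After Purchase 2: 554 on hand, pool $6,542.00 (≈ $11.8087 each)
Sale 1, sell 33: 33/554 × $6,542.00 → $389.68
After Purchase 3: 802 on hand, pool $9,243.32 (≈ $11.5253 each)
After Purchase 4: 1117 on hand, pool $14,047.07 (≈ $12.5757 each)
Sale 2, sell 581: 581/1117 × $14,047.07 → $7,306.48
Sale 3, sell 260: 260/536 × $6,740.59 → $3,269.68
Total COGS = $389.68 + $7,306.48 + $3,269.68 = $10,965.84
Ending inventory (cost pool remaining) = $3,470.91
Check: goods available $14,436.75 = COGS $10,965.84 + ending $3,470.91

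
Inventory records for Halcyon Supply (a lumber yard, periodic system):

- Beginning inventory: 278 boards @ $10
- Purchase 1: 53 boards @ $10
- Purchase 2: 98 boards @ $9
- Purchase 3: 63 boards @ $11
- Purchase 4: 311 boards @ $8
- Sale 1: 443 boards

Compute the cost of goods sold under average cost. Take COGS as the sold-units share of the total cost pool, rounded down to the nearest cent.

Sale 1, sell 443: 443/803 × $7,373.00 → $4,067.54
Ending inventory (cost pool remaining) = $3,305.46

COGS = $4,067.54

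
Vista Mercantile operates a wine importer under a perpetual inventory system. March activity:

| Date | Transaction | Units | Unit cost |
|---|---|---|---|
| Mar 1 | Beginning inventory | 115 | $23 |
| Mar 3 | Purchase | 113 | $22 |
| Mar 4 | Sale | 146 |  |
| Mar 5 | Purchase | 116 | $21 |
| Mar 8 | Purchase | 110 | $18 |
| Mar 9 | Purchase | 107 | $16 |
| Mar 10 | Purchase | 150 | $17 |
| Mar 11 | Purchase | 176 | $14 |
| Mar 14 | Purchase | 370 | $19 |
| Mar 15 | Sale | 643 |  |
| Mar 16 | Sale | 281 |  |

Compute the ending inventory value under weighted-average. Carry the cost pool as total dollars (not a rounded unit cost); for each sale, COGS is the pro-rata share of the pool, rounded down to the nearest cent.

Ending inventory = $3,369.27

After Mar 1: 115 on hand, pool $2,645.00 (≈ $23.0000 each)
After Mar 3: 228 on hand, pool $5,131.00 (≈ $22.5044 each)
Mar 4, sell 146: 146/228 × $5,131.00 → $3,285.64
After Mar 5: 198 on hand, pool $4,281.36 (≈ $21.6230 each)
After Mar 8: 308 on hand, pool $6,261.36 (≈ $20.3291 each)
After Mar 9: 415 on hand, pool $7,973.36 (≈ $19.2129 each)
After Mar 10: 565 on hand, pool $10,523.36 (≈ $18.6254 each)
After Mar 11: 741 on hand, pool $12,987.36 (≈ $17.5268 each)
After Mar 14: 1111 on hand, pool $20,017.36 (≈ $18.0174 each)
Mar 15, sell 643: 643/1111 × $20,017.36 → $11,585.20
Mar 16, sell 281: 281/468 × $8,432.16 → $5,062.89
Total COGS = $3,285.64 + $11,585.20 + $5,062.89 = $19,933.73
Ending inventory (cost pool remaining) = $3,369.27
Check: goods available $23,303.00 = COGS $19,933.73 + ending $3,369.27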